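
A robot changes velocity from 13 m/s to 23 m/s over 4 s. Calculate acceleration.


Given: initial velocity v0 = 13 m/s, final velocity v = 23 m/s, time t = 4 s
Using a = (v - v0) / t
a = (23 - 13) / 4
a = 10 / 4
a = 5/2 m/s^2

5/2 m/s^2


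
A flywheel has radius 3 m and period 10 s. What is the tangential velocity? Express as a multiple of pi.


Given: radius r = 3 m, period T = 10 s
Using v = 2*pi*r / T
v = 2*pi*3 / 10
v = 6*pi / 10
v = 3/5*pi m/s

3/5*pi m/s


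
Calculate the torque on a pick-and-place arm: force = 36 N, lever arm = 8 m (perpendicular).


Given: F = 36 N, r = 8 m, angle = 90 deg (perpendicular)
Using tau = F * r * sin(90)
sin(90) = 1
tau = 36 * 8 * 1
tau = 288 Nm

288 Nm


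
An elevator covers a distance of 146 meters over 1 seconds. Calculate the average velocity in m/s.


Given: distance d = 146 m, time t = 1 s
Using v = d / t
v = 146 / 1
v = 146 m/s

146 m/s


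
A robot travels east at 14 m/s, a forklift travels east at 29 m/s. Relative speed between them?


Given: v_A = 14 m/s east, v_B = 29 m/s east
Both move in the same direction; relative speed = |v_A - v_B|
|14 - 29| = |-15|
= 15 m/s

15 m/s


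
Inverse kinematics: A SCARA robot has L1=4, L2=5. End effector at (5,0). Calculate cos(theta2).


Given: L1 = 4, L2 = 5, target (x, y) = (5, 0)
Using cos(theta2) = (x^2 + y^2 - L1^2 - L2^2) / (2*L1*L2)
x^2 + y^2 = 5^2 + 0 = 25
L1^2 + L2^2 = 16 + 25 = 41
Numerator = 25 - 41 = -16
Denominator = 2*4*5 = 40
cos(theta2) = -16/40 = -2/5

-2/5


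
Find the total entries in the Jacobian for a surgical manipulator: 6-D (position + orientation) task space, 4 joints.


Given: task space dimension = 6, joints = 4
Jacobian is a 6 x 4 matrix
Total entries = rows * columns
Total = 6 * 4
Total = 24

24


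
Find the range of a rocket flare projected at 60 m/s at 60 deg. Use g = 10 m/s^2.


Given: v0 = 60 m/s, theta = 60 deg, g = 10 m/s^2
sin(2*60) = sin(120) = sqrt(3)/2
Using R = v0^2 * sin(2*theta) / g
R = 60^2 * (sqrt(3)/2) / 10
R = 3600 * sqrt(3) / 20
R = 180*sqrt(3) m

180*sqrt(3) m


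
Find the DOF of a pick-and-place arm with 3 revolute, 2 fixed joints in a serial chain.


Given: serial robot with 3 revolute, 2 fixed joints
DOF contribution per joint type: revolute=1, prismatic=1, spherical=3, fixed=0
DOF = 3*1 + 2*0
DOF = 3

3


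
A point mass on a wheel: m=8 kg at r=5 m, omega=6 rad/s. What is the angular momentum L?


Given: m = 8 kg, r = 5 m, omega = 6 rad/s
For a point mass: I = m*r^2
I = 8*5^2 = 8*25 = 200
L = I*omega = 200*6
L = 1200 kg*m^2/s

1200 kg*m^2/s


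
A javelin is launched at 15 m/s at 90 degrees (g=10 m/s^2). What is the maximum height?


Given: v0 = 15 m/s, theta = 90 deg, g = 10 m/s^2
sin^2(90) = 1
Using H = v0^2 * sin^2(theta) / (2*g)
H = 15^2 * 1 / (2*10)
H = 225 * 1 / 20
H = 225 / 20
H = 45/4 m

45/4 m


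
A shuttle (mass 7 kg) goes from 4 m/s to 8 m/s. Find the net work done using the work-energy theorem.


Given: m = 7 kg, v0 = 4 m/s, v = 8 m/s
Using W = (1/2)*m*(v^2 - v0^2)
v^2 = 8^2 = 64
v0^2 = 4^2 = 16
v^2 - v0^2 = 64 - 16 = 48
W = (1/2)*7*48 = 168 J

168 J


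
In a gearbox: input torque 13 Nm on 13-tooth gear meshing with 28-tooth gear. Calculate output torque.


Given: N1 = 13, N2 = 28, T1 = 13 Nm
Using T2/T1 = N2/N1
T2 = T1 * N2 / N1
T2 = 13 * 28 / 13
T2 = 364 / 13
T2 = 28 Nm

28 Nm


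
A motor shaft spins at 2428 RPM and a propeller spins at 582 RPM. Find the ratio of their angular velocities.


Given: RPM_A = 2428, RPM_B = 582
omega = 2*pi*RPM/60, so omega_A/omega_B = RPM_A / RPM_B
omega_A/omega_B = 2428 / 582
omega_A/omega_B = 1214/291

1214/291


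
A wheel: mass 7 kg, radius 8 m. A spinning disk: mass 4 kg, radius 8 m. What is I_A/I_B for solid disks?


Given: M1=7 kg, R1=8 m, M2=4 kg, R2=8 m
For a disk: I = (1/2)*M*R^2, so I_A/I_B = (M1*R1^2)/(M2*R2^2)
M1*R1^2 = 7*64 = 448
M2*R2^2 = 4*64 = 256
I_A/I_B = 448/256 = 7/4

7/4


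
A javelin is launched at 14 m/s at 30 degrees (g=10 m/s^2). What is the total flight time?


Given: v0 = 14 m/s, theta = 30 deg, g = 10 m/s^2
sin(30) = 1/2
Using T = 2*v0*sin(theta) / g
T = 2*14*1/2 / 10
T = 14 / 10
T = 7/5 s

7/5 s


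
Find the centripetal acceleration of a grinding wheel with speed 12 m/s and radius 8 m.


Given: v = 12 m/s, r = 8 m
Using a_c = v^2 / r
a_c = 12^2 / 8
a_c = 144 / 8
a_c = 18 m/s^2

18 m/s^2


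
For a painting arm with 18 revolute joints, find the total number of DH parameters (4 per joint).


Given: 18 joints, 4 DH parameters per joint (d, theta, a, alpha)
Total DH parameters = number_of_joints * 4
Total = 18 * 4
Total = 72

72


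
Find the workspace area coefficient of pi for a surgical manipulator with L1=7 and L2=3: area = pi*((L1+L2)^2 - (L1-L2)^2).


Given: L1 = 7, L2 = 3
(L1+L2)^2 = (10)^2 = 100
(L1-L2)^2 = (4)^2 = 16
Difference = 100 - 16 = 84
This equals 4*L1*L2 = 4*7*3 = 84
Workspace area = 84*pi

84


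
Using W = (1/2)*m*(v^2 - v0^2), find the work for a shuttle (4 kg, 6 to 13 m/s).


Given: m = 4 kg, v0 = 6 m/s, v = 13 m/s
Using W = (1/2)*m*(v^2 - v0^2)
v^2 = 13^2 = 169
v0^2 = 6^2 = 36
v^2 - v0^2 = 169 - 36 = 133
W = (1/2)*4*133 = 266 J

266 J


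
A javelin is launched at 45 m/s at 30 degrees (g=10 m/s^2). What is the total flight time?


Given: v0 = 45 m/s, theta = 30 deg, g = 10 m/s^2
sin(30) = 1/2
Using T = 2*v0*sin(theta) / g
T = 2*45*1/2 / 10
T = 45 / 10
T = 9/2 s

9/2 s


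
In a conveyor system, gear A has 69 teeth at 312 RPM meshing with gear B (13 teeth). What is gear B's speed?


Given: N1 = 69 teeth, w1 = 312 RPM, N2 = 13 teeth
Using N1*w1 = N2*w2
w2 = N1*w1 / N2
w2 = 69*312 / 13
w2 = 21528 / 13
w2 = 1656 RPM

1656 RPM


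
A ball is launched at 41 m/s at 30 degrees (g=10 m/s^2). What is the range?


Given: v0 = 41 m/s, theta = 30 deg, g = 10 m/s^2
sin(2*30) = sin(60) = sqrt(3)/2
Using R = v0^2 * sin(2*theta) / g
R = 41^2 * (sqrt(3)/2) / 10
R = 1681 * sqrt(3) / 20
R = 1681/20*sqrt(3) m

1681/20*sqrt(3) m


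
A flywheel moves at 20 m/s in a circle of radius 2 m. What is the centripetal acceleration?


Given: v = 20 m/s, r = 2 m
Using a_c = v^2 / r
a_c = 20^2 / 2
a_c = 400 / 2
a_c = 200 m/s^2

200 m/s^2


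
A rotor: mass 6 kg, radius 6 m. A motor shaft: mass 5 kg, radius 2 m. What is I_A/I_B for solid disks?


Given: M1=6 kg, R1=6 m, M2=5 kg, R2=2 m
For a disk: I = (1/2)*M*R^2, so I_A/I_B = (M1*R1^2)/(M2*R2^2)
M1*R1^2 = 6*36 = 216
M2*R2^2 = 5*4 = 20
I_A/I_B = 216/20 = 54/5

54/5


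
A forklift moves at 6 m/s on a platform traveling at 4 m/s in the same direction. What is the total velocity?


Given: object velocity = 6 m/s, platform velocity = 4 m/s (same direction)
Using classical velocity addition: v_total = v_object + v_platform
v_total = 6 + 4
v_total = 10 m/s

10 m/s


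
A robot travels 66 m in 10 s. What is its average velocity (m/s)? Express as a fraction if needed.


Given: distance d = 66 m, time t = 10 s
Using v = d / t
v = 66 / 10
v = 33/5 m/s

33/5 m/s


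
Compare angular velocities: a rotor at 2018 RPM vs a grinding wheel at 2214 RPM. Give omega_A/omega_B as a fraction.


Given: RPM_A = 2018, RPM_B = 2214
omega = 2*pi*RPM/60, so omega_A/omega_B = RPM_A / RPM_B
omega_A/omega_B = 2018 / 2214
omega_A/omega_B = 1009/1107

1009/1107


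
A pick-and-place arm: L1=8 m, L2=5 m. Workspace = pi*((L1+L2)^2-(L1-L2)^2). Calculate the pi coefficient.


Given: L1 = 8, L2 = 5
(L1+L2)^2 = (13)^2 = 169
(L1-L2)^2 = (3)^2 = 9
Difference = 169 - 9 = 160
This equals 4*L1*L2 = 4*8*5 = 160
Workspace area = 160*pi

160


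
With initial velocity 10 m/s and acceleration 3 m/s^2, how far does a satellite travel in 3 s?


Given: v0 = 10 m/s, a = 3 m/s^2, t = 3 s
Using s = v0*t + (1/2)*a*t^2
s = 10*3 + (1/2)*3*3^2
s = 30 + (1/2)*27
s = 30 + 27/2
s = 87/2

87/2 m


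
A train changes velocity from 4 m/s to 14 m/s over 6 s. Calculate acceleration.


Given: initial velocity v0 = 4 m/s, final velocity v = 14 m/s, time t = 6 s
Using a = (v - v0) / t
a = (14 - 4) / 6
a = 10 / 6
a = 5/3 m/s^2

5/3 m/s^2


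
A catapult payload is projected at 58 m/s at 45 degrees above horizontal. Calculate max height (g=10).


Given: v0 = 58 m/s, theta = 45 deg, g = 10 m/s^2
sin^2(45) = 1/2
Using H = v0^2 * sin^2(theta) / (2*g)
H = 58^2 * 1/2 / (2*10)
H = 3364 * 1/2 / 20
H = 1682 / 20
H = 841/10 m

841/10 m


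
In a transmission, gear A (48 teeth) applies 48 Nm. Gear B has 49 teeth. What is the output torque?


Given: N1 = 48, N2 = 49, T1 = 48 Nm
Using T2/T1 = N2/N1
T2 = T1 * N2 / N1
T2 = 48 * 49 / 48
T2 = 2352 / 48
T2 = 49 Nm

49 Nm


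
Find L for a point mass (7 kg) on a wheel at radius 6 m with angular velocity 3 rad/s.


Given: m = 7 kg, r = 6 m, omega = 3 rad/s
For a point mass: I = m*r^2
I = 7*6^2 = 7*36 = 252
L = I*omega = 252*3
L = 756 kg*m^2/s

756 kg*m^2/s


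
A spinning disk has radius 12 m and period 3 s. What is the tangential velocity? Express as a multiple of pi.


Given: radius r = 12 m, period T = 3 s
Using v = 2*pi*r / T
v = 2*pi*12 / 3
v = 24*pi / 3
v = 8*pi m/s

8*pi m/s


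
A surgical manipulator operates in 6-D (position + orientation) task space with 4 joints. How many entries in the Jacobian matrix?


Given: task space dimension = 6, joints = 4
Jacobian is a 6 x 4 matrix
Total entries = rows * columns
Total = 6 * 4
Total = 24

24


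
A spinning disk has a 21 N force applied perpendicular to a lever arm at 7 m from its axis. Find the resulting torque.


Given: F = 21 N, r = 7 m, angle = 90 deg (perpendicular)
Using tau = F * r * sin(90)
sin(90) = 1
tau = 21 * 7 * 1
tau = 147 Nm

147 Nm


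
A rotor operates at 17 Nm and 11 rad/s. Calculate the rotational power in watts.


Given: tau = 17 Nm, omega = 11 rad/s
Using P = tau * omega
P = 17 * 11
P = 187 W

187 W


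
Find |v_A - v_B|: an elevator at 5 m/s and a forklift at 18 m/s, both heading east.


Given: v_A = 5 m/s east, v_B = 18 m/s east
Both move in the same direction; relative speed = |v_A - v_B|
|5 - 18| = |-13|
= 13 m/s

13 m/s


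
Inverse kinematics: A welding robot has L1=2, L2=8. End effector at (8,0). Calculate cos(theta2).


Given: L1 = 2, L2 = 8, target (x, y) = (8, 0)
Using cos(theta2) = (x^2 + y^2 - L1^2 - L2^2) / (2*L1*L2)
x^2 + y^2 = 8^2 + 0 = 64
L1^2 + L2^2 = 4 + 64 = 68
Numerator = 64 - 68 = -4
Denominator = 2*2*8 = 32
cos(theta2) = -4/32 = -1/8

-1/8


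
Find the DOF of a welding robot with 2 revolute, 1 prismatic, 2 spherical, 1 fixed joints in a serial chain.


Given: serial robot with 2 revolute, 1 prismatic, 2 spherical, 1 fixed joints
DOF contribution per joint type: revolute=1, prismatic=1, spherical=3, fixed=0
DOF = 2*1 + 1*1 + 2*3 + 1*0
DOF = 9

9


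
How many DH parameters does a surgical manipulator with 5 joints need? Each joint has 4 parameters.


Given: 5 joints, 4 DH parameters per joint (d, theta, a, alpha)
Total DH parameters = number_of_joints * 4
Total = 5 * 4
Total = 20

20


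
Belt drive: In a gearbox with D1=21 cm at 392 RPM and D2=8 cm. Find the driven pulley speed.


Given: D1 = 21 cm, w1 = 392 RPM, D2 = 8 cm
Using D1*w1 = D2*w2
w2 = D1*w1 / D2
w2 = 21*392 / 8
w2 = 8232 / 8
w2 = 1029 RPM

1029 RPM


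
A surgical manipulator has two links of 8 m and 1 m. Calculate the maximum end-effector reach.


Given: L1 = 8 m, L2 = 1 m
For a 2-link planar arm, max reach = L1 + L2 (fully extended)
Max reach = 8 + 1
Max reach = 9 m

9 m


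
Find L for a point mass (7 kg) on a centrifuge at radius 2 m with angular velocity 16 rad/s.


Given: m = 7 kg, r = 2 m, omega = 16 rad/s
For a point mass: I = m*r^2
I = 7*2^2 = 7*4 = 28
L = I*omega = 28*16
L = 448 kg*m^2/s

448 kg*m^2/s


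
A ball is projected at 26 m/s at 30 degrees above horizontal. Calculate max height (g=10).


Given: v0 = 26 m/s, theta = 30 deg, g = 10 m/s^2
sin^2(30) = 1/4
Using H = v0^2 * sin^2(theta) / (2*g)
H = 26^2 * 1/4 / (2*10)
H = 676 * 1/4 / 20
H = 169 / 20
H = 169/20 m

169/20 m


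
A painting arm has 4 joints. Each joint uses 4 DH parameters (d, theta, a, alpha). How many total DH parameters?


Given: 4 joints, 4 DH parameters per joint (d, theta, a, alpha)
Total DH parameters = number_of_joints * 4
Total = 4 * 4
Total = 16

16


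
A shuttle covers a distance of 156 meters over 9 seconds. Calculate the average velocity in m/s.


Given: distance d = 156 m, time t = 9 s
Using v = d / t
v = 156 / 9
v = 52/3 m/s

52/3 m/s


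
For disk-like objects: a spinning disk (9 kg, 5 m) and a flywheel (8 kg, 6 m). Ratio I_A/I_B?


Given: M1=9 kg, R1=5 m, M2=8 kg, R2=6 m
For a disk: I = (1/2)*M*R^2, so I_A/I_B = (M1*R1^2)/(M2*R2^2)
M1*R1^2 = 9*25 = 225
M2*R2^2 = 8*36 = 288
I_A/I_B = 225/288 = 25/32

25/32


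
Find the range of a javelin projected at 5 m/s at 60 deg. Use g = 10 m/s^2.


Given: v0 = 5 m/s, theta = 60 deg, g = 10 m/s^2
sin(2*60) = sin(120) = sqrt(3)/2
Using R = v0^2 * sin(2*theta) / g
R = 5^2 * (sqrt(3)/2) / 10
R = 25 * sqrt(3) / 20
R = 5/4*sqrt(3) m

5/4*sqrt(3) m


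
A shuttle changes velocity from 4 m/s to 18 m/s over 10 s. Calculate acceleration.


Given: initial velocity v0 = 4 m/s, final velocity v = 18 m/s, time t = 10 s
Using a = (v - v0) / t
a = (18 - 4) / 10
a = 14 / 10
a = 7/5 m/s^2

7/5 m/s^2


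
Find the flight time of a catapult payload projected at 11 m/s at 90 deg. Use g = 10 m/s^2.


Given: v0 = 11 m/s, theta = 90 deg, g = 10 m/s^2
sin(90) = 1
Using T = 2*v0*sin(theta) / g
T = 2*11*1 / 10
T = 22 / 10
T = 11/5 s

11/5 s


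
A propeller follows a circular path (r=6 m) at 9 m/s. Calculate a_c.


Given: v = 9 m/s, r = 6 m
Using a_c = v^2 / r
a_c = 9^2 / 6
a_c = 81 / 6
a_c = 27/2 m/s^2

27/2 m/s^2


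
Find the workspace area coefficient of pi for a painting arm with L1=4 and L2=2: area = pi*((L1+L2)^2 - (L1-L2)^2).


Given: L1 = 4, L2 = 2
(L1+L2)^2 = (6)^2 = 36
(L1-L2)^2 = (2)^2 = 4
Difference = 36 - 4 = 32
This equals 4*L1*L2 = 4*4*2 = 32
Workspace area = 32*pi

32


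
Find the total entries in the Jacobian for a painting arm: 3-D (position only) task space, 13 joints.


Given: task space dimension = 3, joints = 13
Jacobian is a 3 x 13 matrix
Total entries = rows * columns
Total = 3 * 13
Total = 39

39


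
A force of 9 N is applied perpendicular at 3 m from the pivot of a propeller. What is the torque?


Given: F = 9 N, r = 3 m, angle = 90 deg (perpendicular)
Using tau = F * r * sin(90)
sin(90) = 1
tau = 9 * 3 * 1
tau = 27 Nm

27 Nm


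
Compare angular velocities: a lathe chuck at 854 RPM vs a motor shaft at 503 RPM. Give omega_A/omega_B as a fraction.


Given: RPM_A = 854, RPM_B = 503
omega = 2*pi*RPM/60, so omega_A/omega_B = RPM_A / RPM_B
omega_A/omega_B = 854 / 503
omega_A/omega_B = 854/503

854/503


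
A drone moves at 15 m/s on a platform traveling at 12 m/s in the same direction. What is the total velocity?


Given: object velocity = 15 m/s, platform velocity = 12 m/s (same direction)
Using classical velocity addition: v_total = v_object + v_platform
v_total = 15 + 12
v_total = 27 m/s

27 m/s


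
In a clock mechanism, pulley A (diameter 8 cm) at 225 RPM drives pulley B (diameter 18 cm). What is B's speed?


Given: D1 = 8 cm, w1 = 225 RPM, D2 = 18 cm
Using D1*w1 = D2*w2
w2 = D1*w1 / D2
w2 = 8*225 / 18
w2 = 1800 / 18
w2 = 100 RPM

100 RPM


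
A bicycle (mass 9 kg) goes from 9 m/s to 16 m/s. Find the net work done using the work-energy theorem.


Given: m = 9 kg, v0 = 9 m/s, v = 16 m/s
Using W = (1/2)*m*(v^2 - v0^2)
v^2 = 16^2 = 256
v0^2 = 9^2 = 81
v^2 - v0^2 = 256 - 81 = 175
W = (1/2)*9*175 = 1575/2 J

1575/2 J


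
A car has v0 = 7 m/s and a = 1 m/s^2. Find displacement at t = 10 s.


Given: v0 = 7 m/s, a = 1 m/s^2, t = 10 s
Using s = v0*t + (1/2)*a*t^2
s = 7*10 + (1/2)*1*10^2
s = 70 + (1/2)*100
s = 70 + 50
s = 120

120 m


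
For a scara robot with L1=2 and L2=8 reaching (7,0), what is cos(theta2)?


Given: L1 = 2, L2 = 8, target (x, y) = (7, 0)
Using cos(theta2) = (x^2 + y^2 - L1^2 - L2^2) / (2*L1*L2)
x^2 + y^2 = 7^2 + 0 = 49
L1^2 + L2^2 = 4 + 64 = 68
Numerator = 49 - 68 = -19
Denominator = 2*2*8 = 32
cos(theta2) = -19/32 = -19/32

-19/32


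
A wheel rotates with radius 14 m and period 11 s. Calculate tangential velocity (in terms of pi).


Given: radius r = 14 m, period T = 11 s
Using v = 2*pi*r / T
v = 2*pi*14 / 11
v = 28*pi / 11
v = 28/11*pi m/s

28/11*pi m/s


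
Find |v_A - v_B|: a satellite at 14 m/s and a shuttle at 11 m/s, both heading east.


Given: v_A = 14 m/s east, v_B = 11 m/s east
Both move in the same direction; relative speed = |v_A - v_B|
|14 - 11| = |3|
= 3 m/s

3 m/s


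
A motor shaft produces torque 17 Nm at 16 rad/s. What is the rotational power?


Given: tau = 17 Nm, omega = 16 rad/s
Using P = tau * omega
P = 17 * 16
P = 272 W

272 W


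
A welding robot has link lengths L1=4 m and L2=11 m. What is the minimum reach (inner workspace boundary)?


Given: L1 = 4 m, L2 = 11 m
For a 2-link planar arm, min reach = |L1 - L2| (second link folded back)
Min reach = |4 - 11|
Min reach = 7 m

7 m


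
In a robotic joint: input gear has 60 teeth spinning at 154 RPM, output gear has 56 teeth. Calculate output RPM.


Given: N1 = 60 teeth, w1 = 154 RPM, N2 = 56 teeth
Using N1*w1 = N2*w2
w2 = N1*w1 / N2
w2 = 60*154 / 56
w2 = 9240 / 56
w2 = 165 RPM

165 RPM


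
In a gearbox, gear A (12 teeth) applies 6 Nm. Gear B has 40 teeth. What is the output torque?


Given: N1 = 12, N2 = 40, T1 = 6 Nm
Using T2/T1 = N2/N1
T2 = T1 * N2 / N1
T2 = 6 * 40 / 12
T2 = 240 / 12
T2 = 20 Nm

20 Nm


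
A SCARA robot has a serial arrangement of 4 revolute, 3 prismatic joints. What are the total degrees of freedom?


Given: serial robot with 4 revolute, 3 prismatic joints
DOF contribution per joint type: revolute=1, prismatic=1, spherical=3, fixed=0
DOF = 4*1 + 3*1
DOF = 7

7


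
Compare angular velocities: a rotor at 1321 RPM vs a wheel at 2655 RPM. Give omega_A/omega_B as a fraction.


Given: RPM_A = 1321, RPM_B = 2655
omega = 2*pi*RPM/60, so omega_A/omega_B = RPM_A / RPM_B
omega_A/omega_B = 1321 / 2655
omega_A/omega_B = 1321/2655

1321/2655


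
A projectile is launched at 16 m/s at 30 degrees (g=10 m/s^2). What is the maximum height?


Given: v0 = 16 m/s, theta = 30 deg, g = 10 m/s^2
sin^2(30) = 1/4
Using H = v0^2 * sin^2(theta) / (2*g)
H = 16^2 * 1/4 / (2*10)
H = 256 * 1/4 / 20
H = 64 / 20
H = 16/5 m

16/5 m


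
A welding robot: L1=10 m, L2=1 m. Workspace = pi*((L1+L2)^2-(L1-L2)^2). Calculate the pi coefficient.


Given: L1 = 10, L2 = 1
(L1+L2)^2 = (11)^2 = 121
(L1-L2)^2 = (9)^2 = 81
Difference = 121 - 81 = 40
This equals 4*L1*L2 = 4*10*1 = 40
Workspace area = 40*pi

40


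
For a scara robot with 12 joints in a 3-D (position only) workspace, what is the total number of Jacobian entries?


Given: task space dimension = 3, joints = 12
Jacobian is a 3 x 12 matrix
Total entries = rows * columns
Total = 3 * 12
Total = 36

36


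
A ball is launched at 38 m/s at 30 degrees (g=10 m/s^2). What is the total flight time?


Given: v0 = 38 m/s, theta = 30 deg, g = 10 m/s^2
sin(30) = 1/2
Using T = 2*v0*sin(theta) / g
T = 2*38*1/2 / 10
T = 38 / 10
T = 19/5 s

19/5 s


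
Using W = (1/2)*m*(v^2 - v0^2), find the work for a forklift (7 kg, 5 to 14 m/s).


Given: m = 7 kg, v0 = 5 m/s, v = 14 m/s
Using W = (1/2)*m*(v^2 - v0^2)
v^2 = 14^2 = 196
v0^2 = 5^2 = 25
v^2 - v0^2 = 196 - 25 = 171
W = (1/2)*7*171 = 1197/2 J

1197/2 J


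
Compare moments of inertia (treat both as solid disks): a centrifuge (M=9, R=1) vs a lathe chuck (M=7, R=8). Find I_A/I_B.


Given: M1=9 kg, R1=1 m, M2=7 kg, R2=8 m
For a disk: I = (1/2)*M*R^2, so I_A/I_B = (M1*R1^2)/(M2*R2^2)
M1*R1^2 = 9*1 = 9
M2*R2^2 = 7*64 = 448
I_A/I_B = 9/448 = 9/448

9/448


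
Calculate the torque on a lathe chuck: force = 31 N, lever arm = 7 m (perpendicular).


Given: F = 31 N, r = 7 m, angle = 90 deg (perpendicular)
Using tau = F * r * sin(90)
sin(90) = 1
tau = 31 * 7 * 1
tau = 217 Nm

217 Nm


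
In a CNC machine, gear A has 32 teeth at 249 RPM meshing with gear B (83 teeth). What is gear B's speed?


Given: N1 = 32 teeth, w1 = 249 RPM, N2 = 83 teeth
Using N1*w1 = N2*w2
w2 = N1*w1 / N2
w2 = 32*249 / 83
w2 = 7968 / 83
w2 = 96 RPM

96 RPM


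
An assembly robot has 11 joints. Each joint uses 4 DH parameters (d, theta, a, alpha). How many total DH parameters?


Given: 11 joints, 4 DH parameters per joint (d, theta, a, alpha)
Total DH parameters = number_of_joints * 4
Total = 11 * 4
Total = 44

44


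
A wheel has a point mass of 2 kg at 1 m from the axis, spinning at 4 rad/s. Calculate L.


Given: m = 2 kg, r = 1 m, omega = 4 rad/s
For a point mass: I = m*r^2
I = 2*1^2 = 2*1 = 2
L = I*omega = 2*4
L = 8 kg*m^2/s

8 kg*m^2/s


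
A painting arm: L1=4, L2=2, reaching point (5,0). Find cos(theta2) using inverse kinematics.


Given: L1 = 4, L2 = 2, target (x, y) = (5, 0)
Using cos(theta2) = (x^2 + y^2 - L1^2 - L2^2) / (2*L1*L2)
x^2 + y^2 = 5^2 + 0 = 25
L1^2 + L2^2 = 16 + 4 = 20
Numerator = 25 - 20 = 5
Denominator = 2*4*2 = 16
cos(theta2) = 5/16 = 5/16

5/16


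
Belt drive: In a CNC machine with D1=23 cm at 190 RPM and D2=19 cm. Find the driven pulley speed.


Given: D1 = 23 cm, w1 = 190 RPM, D2 = 19 cm
Using D1*w1 = D2*w2
w2 = D1*w1 / D2
w2 = 23*190 / 19
w2 = 4370 / 19
w2 = 230 RPM

230 RPM


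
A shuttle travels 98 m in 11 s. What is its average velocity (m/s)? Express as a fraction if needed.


Given: distance d = 98 m, time t = 11 s
Using v = d / t
v = 98 / 11
v = 98/11 m/s

98/11 m/s


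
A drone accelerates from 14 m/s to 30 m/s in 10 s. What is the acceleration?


Given: initial velocity v0 = 14 m/s, final velocity v = 30 m/s, time t = 10 s
Using a = (v - v0) / t
a = (30 - 14) / 10
a = 16 / 10
a = 8/5 m/s^2

8/5 m/s^2


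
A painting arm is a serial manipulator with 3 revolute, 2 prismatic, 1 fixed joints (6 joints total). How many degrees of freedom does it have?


Given: serial robot with 3 revolute, 2 prismatic, 1 fixed joints
DOF contribution per joint type: revolute=1, prismatic=1, spherical=3, fixed=0
DOF = 3*1 + 2*1 + 1*0
DOF = 5

5


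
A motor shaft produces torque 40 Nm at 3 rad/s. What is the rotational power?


Given: tau = 40 Nm, omega = 3 rad/s
Using P = tau * omega
P = 40 * 3
P = 120 W

120 W


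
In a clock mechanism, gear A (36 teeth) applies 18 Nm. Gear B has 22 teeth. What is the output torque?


Given: N1 = 36, N2 = 22, T1 = 18 Nm
Using T2/T1 = N2/N1
T2 = T1 * N2 / N1
T2 = 18 * 22 / 36
T2 = 396 / 36
T2 = 11 Nm

11 Nm


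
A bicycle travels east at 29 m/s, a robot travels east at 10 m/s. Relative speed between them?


Given: v_A = 29 m/s east, v_B = 10 m/s east
Both move in the same direction; relative speed = |v_A - v_B|
|29 - 10| = |19|
= 19 m/s

19 m/s


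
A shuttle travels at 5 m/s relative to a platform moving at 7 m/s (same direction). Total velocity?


Given: object velocity = 5 m/s, platform velocity = 7 m/s (same direction)
Using classical velocity addition: v_total = v_object + v_platform
v_total = 5 + 7
v_total = 12 m/s

12 m/s


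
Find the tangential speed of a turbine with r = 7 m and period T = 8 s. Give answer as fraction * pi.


Given: radius r = 7 m, period T = 8 s
Using v = 2*pi*r / T
v = 2*pi*7 / 8
v = 14*pi / 8
v = 7/4*pi m/s

7/4*pi m/s


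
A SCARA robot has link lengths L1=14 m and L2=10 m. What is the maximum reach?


Given: L1 = 14 m, L2 = 10 m
For a 2-link planar arm, max reach = L1 + L2 (fully extended)
Max reach = 14 + 10
Max reach = 24 m

24 m


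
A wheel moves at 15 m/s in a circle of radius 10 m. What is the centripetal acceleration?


Given: v = 15 m/s, r = 10 m
Using a_c = v^2 / r
a_c = 15^2 / 10
a_c = 225 / 10
a_c = 45/2 m/s^2

45/2 m/s^2


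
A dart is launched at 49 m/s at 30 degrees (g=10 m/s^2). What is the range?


Given: v0 = 49 m/s, theta = 30 deg, g = 10 m/s^2
sin(2*30) = sin(60) = sqrt(3)/2
Using R = v0^2 * sin(2*theta) / g
R = 49^2 * (sqrt(3)/2) / 10
R = 2401 * sqrt(3) / 20
R = 2401/20*sqrt(3) m

2401/20*sqrt(3) m


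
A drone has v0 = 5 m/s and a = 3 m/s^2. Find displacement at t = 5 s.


Given: v0 = 5 m/s, a = 3 m/s^2, t = 5 s
Using s = v0*t + (1/2)*a*t^2
s = 5*5 + (1/2)*3*5^2
s = 25 + (1/2)*75
s = 25 + 75/2
s = 125/2

125/2 m


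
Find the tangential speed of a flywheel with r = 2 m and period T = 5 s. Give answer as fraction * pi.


Given: radius r = 2 m, period T = 5 s
Using v = 2*pi*r / T
v = 2*pi*2 / 5
v = 4*pi / 5
v = 4/5*pi m/s

4/5*pi m/s


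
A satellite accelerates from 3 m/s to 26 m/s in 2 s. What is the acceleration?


Given: initial velocity v0 = 3 m/s, final velocity v = 26 m/s, time t = 2 s
Using a = (v - v0) / t
a = (26 - 3) / 2
a = 23 / 2
a = 23/2 m/s^2

23/2 m/s^2


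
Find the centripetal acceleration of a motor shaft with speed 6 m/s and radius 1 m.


Given: v = 6 m/s, r = 1 m
Using a_c = v^2 / r
a_c = 6^2 / 1
a_c = 36 / 1
a_c = 36 m/s^2

36 m/s^2


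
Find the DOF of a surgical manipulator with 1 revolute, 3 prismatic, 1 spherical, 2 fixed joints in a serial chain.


Given: serial robot with 1 revolute, 3 prismatic, 1 spherical, 2 fixed joints
DOF contribution per joint type: revolute=1, prismatic=1, spherical=3, fixed=0
DOF = 1*1 + 3*1 + 1*3 + 2*0
DOF = 7

7


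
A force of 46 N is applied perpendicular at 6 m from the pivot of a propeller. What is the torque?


Given: F = 46 N, r = 6 m, angle = 90 deg (perpendicular)
Using tau = F * r * sin(90)
sin(90) = 1
tau = 46 * 6 * 1
tau = 276 Nm

276 Nm


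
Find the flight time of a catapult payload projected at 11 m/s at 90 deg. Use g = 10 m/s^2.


Given: v0 = 11 m/s, theta = 90 deg, g = 10 m/s^2
sin(90) = 1
Using T = 2*v0*sin(theta) / g
T = 2*11*1 / 10
T = 22 / 10
T = 11/5 s

11/5 s


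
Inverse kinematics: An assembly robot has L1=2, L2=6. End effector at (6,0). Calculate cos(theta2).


Given: L1 = 2, L2 = 6, target (x, y) = (6, 0)
Using cos(theta2) = (x^2 + y^2 - L1^2 - L2^2) / (2*L1*L2)
x^2 + y^2 = 6^2 + 0 = 36
L1^2 + L2^2 = 4 + 36 = 40
Numerator = 36 - 40 = -4
Denominator = 2*2*6 = 24
cos(theta2) = -4/24 = -1/6

-1/6


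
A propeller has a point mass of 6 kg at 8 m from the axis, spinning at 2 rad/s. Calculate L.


Given: m = 6 kg, r = 8 m, omega = 2 rad/s
For a point mass: I = m*r^2
I = 6*8^2 = 6*64 = 384
L = I*omega = 384*2
L = 768 kg*m^2/s

768 kg*m^2/s


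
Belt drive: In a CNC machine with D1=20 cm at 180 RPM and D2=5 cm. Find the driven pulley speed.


Given: D1 = 20 cm, w1 = 180 RPM, D2 = 5 cm
Using D1*w1 = D2*w2
w2 = D1*w1 / D2
w2 = 20*180 / 5
w2 = 3600 / 5
w2 = 720 RPM

720 RPM


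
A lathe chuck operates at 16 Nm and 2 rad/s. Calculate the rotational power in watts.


Given: tau = 16 Nm, omega = 2 rad/s
Using P = tau * omega
P = 16 * 2
P = 32 W

32 W


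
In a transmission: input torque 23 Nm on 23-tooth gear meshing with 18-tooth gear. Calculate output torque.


Given: N1 = 23, N2 = 18, T1 = 23 Nm
Using T2/T1 = N2/N1
T2 = T1 * N2 / N1
T2 = 23 * 18 / 23
T2 = 414 / 23
T2 = 18 Nm

18 Nm


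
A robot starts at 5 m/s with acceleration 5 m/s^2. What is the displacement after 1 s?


Given: v0 = 5 m/s, a = 5 m/s^2, t = 1 s
Using s = v0*t + (1/2)*a*t^2
s = 5*1 + (1/2)*5*1^2
s = 5 + (1/2)*5
s = 5 + 5/2
s = 15/2

15/2 m


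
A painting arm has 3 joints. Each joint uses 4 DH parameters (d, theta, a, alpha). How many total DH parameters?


Given: 3 joints, 4 DH parameters per joint (d, theta, a, alpha)
Total DH parameters = number_of_joints * 4
Total = 3 * 4
Total = 12

12


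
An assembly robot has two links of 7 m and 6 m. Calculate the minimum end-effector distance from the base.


Given: L1 = 7 m, L2 = 6 m
For a 2-link planar arm, min reach = |L1 - L2| (second link folded back)
Min reach = |7 - 6|
Min reach = 1 m

1 m


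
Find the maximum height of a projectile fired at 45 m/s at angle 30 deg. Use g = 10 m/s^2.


Given: v0 = 45 m/s, theta = 30 deg, g = 10 m/s^2
sin^2(30) = 1/4
Using H = v0^2 * sin^2(theta) / (2*g)
H = 45^2 * 1/4 / (2*10)
H = 2025 * 1/4 / 20
H = 2025/4 / 20
H = 405/16 m

405/16 m


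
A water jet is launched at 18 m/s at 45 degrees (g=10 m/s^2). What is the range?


Given: v0 = 18 m/s, theta = 45 deg, g = 10 m/s^2
sin(2*45) = sin(90) = 1
Using R = v0^2 * sin(2*theta) / g
R = 18^2 * 1 / 10
R = 324 / 10
R = 162/5 m

162/5 m


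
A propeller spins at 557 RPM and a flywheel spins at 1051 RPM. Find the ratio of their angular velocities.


Given: RPM_A = 557, RPM_B = 1051
omega = 2*pi*RPM/60, so omega_A/omega_B = RPM_A / RPM_B
omega_A/omega_B = 557 / 1051
omega_A/omega_B = 557/1051

557/1051


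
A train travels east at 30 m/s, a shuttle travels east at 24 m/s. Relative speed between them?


Given: v_A = 30 m/s east, v_B = 24 m/s east
Both move in the same direction; relative speed = |v_A - v_B|
|30 - 24| = |6|
= 6 m/s

6 m/s


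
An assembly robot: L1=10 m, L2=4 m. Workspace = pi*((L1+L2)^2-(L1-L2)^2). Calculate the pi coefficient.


Given: L1 = 10, L2 = 4
(L1+L2)^2 = (14)^2 = 196
(L1-L2)^2 = (6)^2 = 36
Difference = 196 - 36 = 160
This equals 4*L1*L2 = 4*10*4 = 160
Workspace area = 160*pi

160


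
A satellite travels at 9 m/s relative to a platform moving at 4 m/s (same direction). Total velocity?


Given: object velocity = 9 m/s, platform velocity = 4 m/s (same direction)
Using classical velocity addition: v_total = v_object + v_platform
v_total = 9 + 4
v_total = 13 m/s

13 m/s


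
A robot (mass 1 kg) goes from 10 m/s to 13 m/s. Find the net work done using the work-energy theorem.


Given: m = 1 kg, v0 = 10 m/s, v = 13 m/s
Using W = (1/2)*m*(v^2 - v0^2)
v^2 = 13^2 = 169
v0^2 = 10^2 = 100
v^2 - v0^2 = 169 - 100 = 69
W = (1/2)*1*69 = 69/2 J

69/2 J


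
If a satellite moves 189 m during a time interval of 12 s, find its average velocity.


Given: distance d = 189 m, time t = 12 s
Using v = d / t
v = 189 / 12
v = 63/4 m/s

63/4 m/s


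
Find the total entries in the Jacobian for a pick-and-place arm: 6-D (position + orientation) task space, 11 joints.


Given: task space dimension = 6, joints = 11
Jacobian is a 6 x 11 matrix
Total entries = rows * columns
Total = 6 * 11
Total = 66

66


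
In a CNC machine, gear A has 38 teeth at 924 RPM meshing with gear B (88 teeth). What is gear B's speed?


Given: N1 = 38 teeth, w1 = 924 RPM, N2 = 88 teeth
Using N1*w1 = N2*w2
w2 = N1*w1 / N2
w2 = 38*924 / 88
w2 = 35112 / 88
w2 = 399 RPM

399 RPM


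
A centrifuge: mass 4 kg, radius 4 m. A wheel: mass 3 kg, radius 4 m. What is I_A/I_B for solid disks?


Given: M1=4 kg, R1=4 m, M2=3 kg, R2=4 m
For a disk: I = (1/2)*M*R^2, so I_A/I_B = (M1*R1^2)/(M2*R2^2)
M1*R1^2 = 4*16 = 64
M2*R2^2 = 3*16 = 48
I_A/I_B = 64/48 = 4/3

4/3


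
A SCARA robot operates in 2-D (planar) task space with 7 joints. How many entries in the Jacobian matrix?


Given: task space dimension = 2, joints = 7
Jacobian is a 2 x 7 matrix
Total entries = rows * columns
Total = 2 * 7
Total = 14

14


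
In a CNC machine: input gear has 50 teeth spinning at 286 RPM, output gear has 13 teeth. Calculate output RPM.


Given: N1 = 50 teeth, w1 = 286 RPM, N2 = 13 teeth
Using N1*w1 = N2*w2
w2 = N1*w1 / N2
w2 = 50*286 / 13
w2 = 14300 / 13
w2 = 1100 RPM

1100 RPM


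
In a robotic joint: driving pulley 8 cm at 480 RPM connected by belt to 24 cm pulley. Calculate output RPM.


Given: D1 = 8 cm, w1 = 480 RPM, D2 = 24 cm
Using D1*w1 = D2*w2
w2 = D1*w1 / D2
w2 = 8*480 / 24
w2 = 3840 / 24
w2 = 160 RPM

160 RPM


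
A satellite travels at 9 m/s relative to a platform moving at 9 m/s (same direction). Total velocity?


Given: object velocity = 9 m/s, platform velocity = 9 m/s (same direction)
Using classical velocity addition: v_total = v_object + v_platform
v_total = 9 + 9
v_total = 18 m/s

18 m/s


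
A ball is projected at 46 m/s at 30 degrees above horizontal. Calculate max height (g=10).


Given: v0 = 46 m/s, theta = 30 deg, g = 10 m/s^2
sin^2(30) = 1/4
Using H = v0^2 * sin^2(theta) / (2*g)
H = 46^2 * 1/4 / (2*10)
H = 2116 * 1/4 / 20
H = 529 / 20
H = 529/20 m

529/20 m


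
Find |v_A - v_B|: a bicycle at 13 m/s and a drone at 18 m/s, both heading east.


Given: v_A = 13 m/s east, v_B = 18 m/s east
Both move in the same direction; relative speed = |v_A - v_B|
|13 - 18| = |-5|
= 5 m/s

5 m/s


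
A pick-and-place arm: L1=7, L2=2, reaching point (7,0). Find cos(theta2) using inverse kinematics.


Given: L1 = 7, L2 = 2, target (x, y) = (7, 0)
Using cos(theta2) = (x^2 + y^2 - L1^2 - L2^2) / (2*L1*L2)
x^2 + y^2 = 7^2 + 0 = 49
L1^2 + L2^2 = 49 + 4 = 53
Numerator = 49 - 53 = -4
Denominator = 2*7*2 = 28
cos(theta2) = -4/28 = -1/7

-1/7


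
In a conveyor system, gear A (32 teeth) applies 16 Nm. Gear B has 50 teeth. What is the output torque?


Given: N1 = 32, N2 = 50, T1 = 16 Nm
Using T2/T1 = N2/N1
T2 = T1 * N2 / N1
T2 = 16 * 50 / 32
T2 = 800 / 32
T2 = 25 Nm

25 Nm


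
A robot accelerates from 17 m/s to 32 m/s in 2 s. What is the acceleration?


Given: initial velocity v0 = 17 m/s, final velocity v = 32 m/s, time t = 2 s
Using a = (v - v0) / t
a = (32 - 17) / 2
a = 15 / 2
a = 15/2 m/s^2

15/2 m/s^2


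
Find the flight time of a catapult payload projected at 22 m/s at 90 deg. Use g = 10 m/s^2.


Given: v0 = 22 m/s, theta = 90 deg, g = 10 m/s^2
sin(90) = 1
Using T = 2*v0*sin(theta) / g
T = 2*22*1 / 10
T = 44 / 10
T = 22/5 s

22/5 s


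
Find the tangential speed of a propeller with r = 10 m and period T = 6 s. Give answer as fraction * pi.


Given: radius r = 10 m, period T = 6 s
Using v = 2*pi*r / T
v = 2*pi*10 / 6
v = 20*pi / 6
v = 10/3*pi m/s

10/3*pi m/s


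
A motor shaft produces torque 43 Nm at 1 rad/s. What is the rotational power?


Given: tau = 43 Nm, omega = 1 rad/s
Using P = tau * omega
P = 43 * 1
P = 43 W

43 W


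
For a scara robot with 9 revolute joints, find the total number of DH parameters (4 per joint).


Given: 9 joints, 4 DH parameters per joint (d, theta, a, alpha)
Total DH parameters = number_of_joints * 4
Total = 9 * 4
Total = 36

36


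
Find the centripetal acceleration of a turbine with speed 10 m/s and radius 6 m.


Given: v = 10 m/s, r = 6 m
Using a_c = v^2 / r
a_c = 10^2 / 6
a_c = 100 / 6
a_c = 50/3 m/s^2

50/3 m/s^2


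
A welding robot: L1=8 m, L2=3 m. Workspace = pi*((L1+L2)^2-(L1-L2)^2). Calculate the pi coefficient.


Given: L1 = 8, L2 = 3
(L1+L2)^2 = (11)^2 = 121
(L1-L2)^2 = (5)^2 = 25
Difference = 121 - 25 = 96
This equals 4*L1*L2 = 4*8*3 = 96
Workspace area = 96*pi

96


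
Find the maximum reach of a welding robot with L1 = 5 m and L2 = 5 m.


Given: L1 = 5 m, L2 = 5 m
For a 2-link planar arm, max reach = L1 + L2 (fully extended)
Max reach = 5 + 5
Max reach = 10 m

10 m


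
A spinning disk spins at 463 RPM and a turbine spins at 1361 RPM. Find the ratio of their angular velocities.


Given: RPM_A = 463, RPM_B = 1361
omega = 2*pi*RPM/60, so omega_A/omega_B = RPM_A / RPM_B
omega_A/omega_B = 463 / 1361
omega_A/omega_B = 463/1361

463/1361


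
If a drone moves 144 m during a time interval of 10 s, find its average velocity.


Given: distance d = 144 m, time t = 10 s
Using v = d / t
v = 144 / 10
v = 72/5 m/s

72/5 m/s


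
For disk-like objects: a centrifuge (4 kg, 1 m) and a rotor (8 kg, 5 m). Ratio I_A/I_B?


Given: M1=4 kg, R1=1 m, M2=8 kg, R2=5 m
For a disk: I = (1/2)*M*R^2, so I_A/I_B = (M1*R1^2)/(M2*R2^2)
M1*R1^2 = 4*1 = 4
M2*R2^2 = 8*25 = 200
I_A/I_B = 4/200 = 1/50

1/50


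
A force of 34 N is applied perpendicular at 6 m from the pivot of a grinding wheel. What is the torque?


Given: F = 34 N, r = 6 m, angle = 90 deg (perpendicular)
Using tau = F * r * sin(90)
sin(90) = 1
tau = 34 * 6 * 1
tau = 204 Nm

204 Nm


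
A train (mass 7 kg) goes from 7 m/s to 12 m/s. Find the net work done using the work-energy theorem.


Given: m = 7 kg, v0 = 7 m/s, v = 12 m/s
Using W = (1/2)*m*(v^2 - v0^2)
v^2 = 12^2 = 144
v0^2 = 7^2 = 49
v^2 - v0^2 = 144 - 49 = 95
W = (1/2)*7*95 = 665/2 J

665/2 J


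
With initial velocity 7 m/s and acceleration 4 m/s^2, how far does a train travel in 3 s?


Given: v0 = 7 m/s, a = 4 m/s^2, t = 3 s
Using s = v0*t + (1/2)*a*t^2
s = 7*3 + (1/2)*4*3^2
s = 21 + (1/2)*36
s = 21 + 18
s = 39

39 m


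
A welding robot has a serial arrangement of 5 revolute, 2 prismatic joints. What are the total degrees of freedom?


Given: serial robot with 5 revolute, 2 prismatic joints
DOF contribution per joint type: revolute=1, prismatic=1, spherical=3, fixed=0
DOF = 5*1 + 2*1
DOF = 7

7


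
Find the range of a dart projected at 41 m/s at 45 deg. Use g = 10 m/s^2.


Given: v0 = 41 m/s, theta = 45 deg, g = 10 m/s^2
sin(2*45) = sin(90) = 1
Using R = v0^2 * sin(2*theta) / g
R = 41^2 * 1 / 10
R = 1681 / 10
R = 1681/10 m

1681/10 m


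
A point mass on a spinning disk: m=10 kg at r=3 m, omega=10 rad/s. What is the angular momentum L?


Given: m = 10 kg, r = 3 m, omega = 10 rad/s
For a point mass: I = m*r^2
I = 10*3^2 = 10*9 = 90
L = I*omega = 90*10
L = 900 kg*m^2/s

900 kg*m^2/s


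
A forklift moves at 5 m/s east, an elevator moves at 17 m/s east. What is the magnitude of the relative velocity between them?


Given: v_A = 5 m/s east, v_B = 17 m/s east
Both move in the same direction; relative speed = |v_A - v_B|
|5 - 17| = |-12|
= 12 m/s

12 m/s


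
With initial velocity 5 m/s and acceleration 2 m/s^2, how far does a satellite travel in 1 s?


Given: v0 = 5 m/s, a = 2 m/s^2, t = 1 s
Using s = v0*t + (1/2)*a*t^2
s = 5*1 + (1/2)*2*1^2
s = 5 + (1/2)*2
s = 5 + 1
s = 6

6 m


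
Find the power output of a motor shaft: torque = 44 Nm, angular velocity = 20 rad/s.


Given: tau = 44 Nm, omega = 20 rad/s
Using P = tau * omega
P = 44 * 20
P = 880 W

880 W


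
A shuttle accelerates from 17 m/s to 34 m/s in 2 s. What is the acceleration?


Given: initial velocity v0 = 17 m/s, final velocity v = 34 m/s, time t = 2 s
Using a = (v - v0) / t
a = (34 - 17) / 2
a = 17 / 2
a = 17/2 m/s^2

17/2 m/s^2


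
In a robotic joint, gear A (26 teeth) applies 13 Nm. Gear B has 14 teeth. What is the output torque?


Given: N1 = 26, N2 = 14, T1 = 13 Nm
Using T2/T1 = N2/N1
T2 = T1 * N2 / N1
T2 = 13 * 14 / 26
T2 = 182 / 26
T2 = 7 Nm

7 Nm


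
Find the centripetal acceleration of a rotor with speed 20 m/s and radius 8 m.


Given: v = 20 m/s, r = 8 m
Using a_c = v^2 / r
a_c = 20^2 / 8
a_c = 400 / 8
a_c = 50 m/s^2

50 m/s^2


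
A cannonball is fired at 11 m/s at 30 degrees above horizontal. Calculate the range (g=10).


Given: v0 = 11 m/s, theta = 30 deg, g = 10 m/s^2
sin(2*30) = sin(60) = sqrt(3)/2
Using R = v0^2 * sin(2*theta) / g
R = 11^2 * (sqrt(3)/2) / 10
R = 121 * sqrt(3) / 20
R = 121/20*sqrt(3) m

121/20*sqrt(3) m


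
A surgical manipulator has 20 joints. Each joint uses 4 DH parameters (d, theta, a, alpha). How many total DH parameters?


Given: 20 joints, 4 DH parameters per joint (d, theta, a, alpha)
Total DH parameters = number_of_joints * 4
Total = 20 * 4
Total = 80

80


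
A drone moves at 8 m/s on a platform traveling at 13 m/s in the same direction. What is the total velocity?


Given: object velocity = 8 m/s, platform velocity = 13 m/s (same direction)
Using classical velocity addition: v_total = v_object + v_platform
v_total = 8 + 13
v_total = 21 m/s

21 m/s


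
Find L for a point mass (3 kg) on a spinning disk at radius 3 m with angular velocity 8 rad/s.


Given: m = 3 kg, r = 3 m, omega = 8 rad/s
For a point mass: I = m*r^2
I = 3*3^2 = 3*9 = 27
L = I*omega = 27*8
L = 216 kg*m^2/s

216 kg*m^2/s


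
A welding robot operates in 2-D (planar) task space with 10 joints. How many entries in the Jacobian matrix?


Given: task space dimension = 2, joints = 10
Jacobian is a 2 x 10 matrix
Total entries = rows * columns
Total = 2 * 10
Total = 20

20


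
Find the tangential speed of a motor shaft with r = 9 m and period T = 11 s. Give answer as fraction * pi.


Given: radius r = 9 m, period T = 11 s
Using v = 2*pi*r / T
v = 2*pi*9 / 11
v = 18*pi / 11
v = 18/11*pi m/s

18/11*pi m/s
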